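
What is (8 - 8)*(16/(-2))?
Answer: 0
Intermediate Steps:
(8 - 8)*(16/(-2)) = 0*(16*(-½)) = 0*(-8) = 0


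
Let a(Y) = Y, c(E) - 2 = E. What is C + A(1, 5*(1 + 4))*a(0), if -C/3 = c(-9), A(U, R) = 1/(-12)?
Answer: 21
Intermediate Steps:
c(E) = 2 + E
A(U, R) = -1/12
C = 21 (C = -3*(2 - 9) = -3*(-7) = 21)
C + A(1, 5*(1 + 4))*a(0) = 21 - 1/12*0 = 21 + 0 = 21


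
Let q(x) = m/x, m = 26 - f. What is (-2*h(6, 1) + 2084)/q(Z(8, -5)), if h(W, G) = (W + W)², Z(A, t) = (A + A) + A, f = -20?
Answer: 21552/23 ≈ 937.04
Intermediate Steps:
Z(A, t) = 3*A (Z(A, t) = 2*A + A = 3*A)
h(W, G) = 4*W² (h(W, G) = (2*W)² = 4*W²)
m = 46 (m = 26 - 1*(-20) = 26 + 20 = 46)
q(x) = 46/x
(-2*h(6, 1) + 2084)/q(Z(8, -5)) = (-8*6² + 2084)/((46/((3*8)))) = (-8*36 + 2084)/((46/24)) = (-2*144 + 2084)/((46*(1/24))) = (-288 + 2084)/(23/12) = 1796*(12/23) = 21552/23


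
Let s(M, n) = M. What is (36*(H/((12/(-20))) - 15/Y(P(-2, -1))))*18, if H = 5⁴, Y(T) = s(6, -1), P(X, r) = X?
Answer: -676620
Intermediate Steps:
Y(T) = 6
H = 625
(36*(H/((12/(-20))) - 15/Y(P(-2, -1))))*18 = (36*(625/((12/(-20))) - 15/6))*18 = (36*(625/((12*(-1/20))) - 15*⅙))*18 = (36*(625/(-⅗) - 5/2))*18 = (36*(625*(-5/3) - 5/2))*18 = (36*(-3125/3 - 5/2))*18 = (36*(-6265/6))*18 = -37590*18 = -676620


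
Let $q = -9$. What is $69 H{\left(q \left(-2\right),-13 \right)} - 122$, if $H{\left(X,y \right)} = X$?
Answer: $1120$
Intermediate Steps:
$69 H{\left(q \left(-2\right),-13 \right)} - 122 = 69 \left(\left(-9\right) \left(-2\right)\right) - 122 = 69 \cdot 18 - 122 = 1242 - 122 = 1120$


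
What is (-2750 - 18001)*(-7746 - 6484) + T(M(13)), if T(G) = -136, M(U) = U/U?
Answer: 295286594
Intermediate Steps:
M(U) = 1
(-2750 - 18001)*(-7746 - 6484) + T(M(13)) = (-2750 - 18001)*(-7746 - 6484) - 136 = -20751*(-14230) - 136 = 295286730 - 136 = 295286594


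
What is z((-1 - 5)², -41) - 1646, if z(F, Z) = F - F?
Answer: -1646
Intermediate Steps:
z(F, Z) = 0
z((-1 - 5)², -41) - 1646 = 0 - 1646 = -1646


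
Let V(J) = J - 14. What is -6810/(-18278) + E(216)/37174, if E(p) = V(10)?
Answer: 63270457/169866593 ≈ 0.37247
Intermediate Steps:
V(J) = -14 + J
E(p) = -4 (E(p) = -14 + 10 = -4)
-6810/(-18278) + E(216)/37174 = -6810/(-18278) - 4/37174 = -6810*(-1/18278) - 4*1/37174 = 3405/9139 - 2/18587 = 63270457/169866593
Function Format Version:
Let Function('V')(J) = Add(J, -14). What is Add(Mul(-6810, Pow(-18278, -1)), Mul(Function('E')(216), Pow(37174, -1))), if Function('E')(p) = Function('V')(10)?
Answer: Rational(63270457, 169866593) ≈ 0.37247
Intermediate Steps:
Function('V')(J) = Add(-14, J)
Function('E')(p) = -4 (Function('E')(p) = Add(-14, 10) = -4)
Add(Mul(-6810, Pow(-18278, -1)), Mul(Function('E')(216), Pow(37174, -1))) = Add(Mul(-6810, Pow(-18278, -1)), Mul(-4, Pow(37174, -1))) = Add(Mul(-6810, Rational(-1, 18278)), Mul(-4, Rational(1, 37174))) = Add(Rational(3405, 9139), Rational(-2, 18587)) = Rational(63270457, 169866593)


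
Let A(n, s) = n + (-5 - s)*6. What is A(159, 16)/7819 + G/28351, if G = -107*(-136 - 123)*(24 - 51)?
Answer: -5849638986/221676469 ≈ -26.388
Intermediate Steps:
A(n, s) = -30 + n - 6*s (A(n, s) = n + (-30 - 6*s) = -30 + n - 6*s)
G = -748251 (G = -(-27713)*(-27) = -107*6993 = -748251)
A(159, 16)/7819 + G/28351 = (-30 + 159 - 6*16)/7819 - 748251/28351 = (-30 + 159 - 96)*(1/7819) - 748251*1/28351 = 33*(1/7819) - 748251/28351 = 33/7819 - 748251/28351 = -5849638986/221676469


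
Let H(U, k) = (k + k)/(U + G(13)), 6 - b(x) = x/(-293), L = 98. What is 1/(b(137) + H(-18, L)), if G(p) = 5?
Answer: -3809/32793 ≈ -0.11615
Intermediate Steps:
b(x) = 6 + x/293 (b(x) = 6 - x/(-293) = 6 - x*(-1)/293 = 6 - (-1)*x/293 = 6 + x/293)
H(U, k) = 2*k/(5 + U) (H(U, k) = (k + k)/(U + 5) = (2*k)/(5 + U) = 2*k/(5 + U))
1/(b(137) + H(-18, L)) = 1/((6 + (1/293)*137) + 2*98/(5 - 18)) = 1/((6 + 137/293) + 2*98/(-13)) = 1/(1895/293 + 2*98*(-1/13)) = 1/(1895/293 - 196/13) = 1/(-32793/3809) = -3809/32793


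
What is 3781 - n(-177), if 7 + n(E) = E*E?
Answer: -27541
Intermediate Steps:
n(E) = -7 + E² (n(E) = -7 + E*E = -7 + E²)
3781 - n(-177) = 3781 - (-7 + (-177)²) = 3781 - (-7 + 31329) = 3781 - 1*31322 = 3781 - 31322 = -27541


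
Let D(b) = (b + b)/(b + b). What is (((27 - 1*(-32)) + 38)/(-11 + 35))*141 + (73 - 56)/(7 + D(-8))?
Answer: 572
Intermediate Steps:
D(b) = 1 (D(b) = (2*b)/((2*b)) = (2*b)*(1/(2*b)) = 1)
(((27 - 1*(-32)) + 38)/(-11 + 35))*141 + (73 - 56)/(7 + D(-8)) = (((27 - 1*(-32)) + 38)/(-11 + 35))*141 + (73 - 56)/(7 + 1) = (((27 + 32) + 38)/24)*141 + 17/8 = ((59 + 38)*(1/24))*141 + 17*(⅛) = (97*(1/24))*141 + 17/8 = (97/24)*141 + 17/8 = 4559/8 + 17/8 = 572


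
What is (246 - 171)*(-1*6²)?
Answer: -2700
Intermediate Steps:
(246 - 171)*(-1*6²) = 75*(-1*36) = 75*(-36) = -2700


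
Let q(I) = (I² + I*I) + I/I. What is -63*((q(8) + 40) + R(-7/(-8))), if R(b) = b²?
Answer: -684495/64 ≈ -10695.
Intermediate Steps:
q(I) = 1 + 2*I² (q(I) = (I² + I²) + 1 = 2*I² + 1 = 1 + 2*I²)
-63*((q(8) + 40) + R(-7/(-8))) = -63*(((1 + 2*8²) + 40) + (-7/(-8))²) = -63*(((1 + 2*64) + 40) + (-7*(-⅛))²) = -63*(((1 + 128) + 40) + (7/8)²) = -63*((129 + 40) + 49/64) = -63*(169 + 49/64) = -63*10865/64 = -684495/64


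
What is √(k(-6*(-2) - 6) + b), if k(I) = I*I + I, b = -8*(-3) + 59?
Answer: 5*√5 ≈ 11.180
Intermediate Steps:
b = 83 (b = 24 + 59 = 83)
k(I) = I + I² (k(I) = I² + I = I + I²)
√(k(-6*(-2) - 6) + b) = √((-6*(-2) - 6)*(1 + (-6*(-2) - 6)) + 83) = √((12 - 6)*(1 + (12 - 6)) + 83) = √(6*(1 + 6) + 83) = √(6*7 + 83) = √(42 + 83) = √125 = 5*√5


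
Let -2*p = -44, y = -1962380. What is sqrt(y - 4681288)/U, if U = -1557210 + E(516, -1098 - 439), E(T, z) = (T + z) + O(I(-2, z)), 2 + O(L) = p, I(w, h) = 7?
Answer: -2*I*sqrt(1660917)/1558211 ≈ -0.0016542*I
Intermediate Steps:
p = 22 (p = -1/2*(-44) = 22)
O(L) = 20 (O(L) = -2 + 22 = 20)
E(T, z) = 20 + T + z (E(T, z) = (T + z) + 20 = 20 + T + z)
U = -1558211 (U = -1557210 + (20 + 516 + (-1098 - 439)) = -1557210 + (20 + 516 - 1537) = -1557210 - 1001 = -1558211)
sqrt(y - 4681288)/U = sqrt(-1962380 - 4681288)/(-1558211) = sqrt(-6643668)*(-1/1558211) = (2*I*sqrt(1660917))*(-1/1558211) = -2*I*sqrt(1660917)/1558211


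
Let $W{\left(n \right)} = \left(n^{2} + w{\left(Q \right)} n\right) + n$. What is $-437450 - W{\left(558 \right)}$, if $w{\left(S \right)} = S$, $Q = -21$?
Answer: $-737654$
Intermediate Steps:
$W{\left(n \right)} = n^{2} - 20 n$ ($W{\left(n \right)} = \left(n^{2} - 21 n\right) + n = n^{2} - 20 n$)
$-437450 - W{\left(558 \right)} = -437450 - 558 \left(-20 + 558\right) = -437450 - 558 \cdot 538 = -437450 - 300204 = -737654$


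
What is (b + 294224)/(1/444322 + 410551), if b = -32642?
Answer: 116226637404/182416841423 ≈ 0.63715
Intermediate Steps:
(b + 294224)/(1/444322 + 410551) = (-32642 + 294224)/(1/444322 + 410551) = 261582/(1/444322 + 410551) = 261582/(182416841423/444322) = 261582*(444322/182416841423) = 116226637404/182416841423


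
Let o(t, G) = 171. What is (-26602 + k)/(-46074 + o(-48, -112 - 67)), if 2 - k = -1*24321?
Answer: 2279/45903 ≈ 0.049648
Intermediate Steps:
k = 24323 (k = 2 - (-1)*24321 = 2 - 1*(-24321) = 2 + 24321 = 24323)
(-26602 + k)/(-46074 + o(-48, -112 - 67)) = (-26602 + 24323)/(-46074 + 171) = -2279/(-45903) = -2279*(-1/45903) = 2279/45903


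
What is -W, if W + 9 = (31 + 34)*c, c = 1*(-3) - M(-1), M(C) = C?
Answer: 139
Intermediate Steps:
c = -2 (c = 1*(-3) - 1*(-1) = -3 + 1 = -2)
W = -139 (W = -9 + (31 + 34)*(-2) = -9 + 65*(-2) = -9 - 130 = -139)
-W = -1*(-139) = 139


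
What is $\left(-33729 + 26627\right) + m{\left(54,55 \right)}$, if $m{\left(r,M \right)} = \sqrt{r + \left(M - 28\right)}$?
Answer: $-7093$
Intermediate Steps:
$m{\left(r,M \right)} = \sqrt{-28 + M + r}$ ($m{\left(r,M \right)} = \sqrt{r + \left(M - 28\right)} = \sqrt{r + \left(-28 + M\right)} = \sqrt{-28 + M + r}$)
$\left(-33729 + 26627\right) + m{\left(54,55 \right)} = \left(-33729 + 26627\right) + \sqrt{-28 + 55 + 54} = -7102 + \sqrt{81} = -7102 + 9 = -7093$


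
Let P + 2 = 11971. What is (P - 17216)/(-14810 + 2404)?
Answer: 5247/12406 ≈ 0.42294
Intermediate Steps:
P = 11969 (P = -2 + 11971 = 11969)
(P - 17216)/(-14810 + 2404) = (11969 - 17216)/(-14810 + 2404) = -5247/(-12406) = -5247*(-1/12406) = 5247/12406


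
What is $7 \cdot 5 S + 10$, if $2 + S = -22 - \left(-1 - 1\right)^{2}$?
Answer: $-970$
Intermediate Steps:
$S = -28$ ($S = -2 - \left(22 + \left(-1 - 1\right)^{2}\right) = -2 - 26 = -28$)
$7 \cdot 5 S + 10 = 7 \cdot 5 \left(-28\right) + 10 = 35 \left(-28\right) + 10 = -980 + 10 = -970$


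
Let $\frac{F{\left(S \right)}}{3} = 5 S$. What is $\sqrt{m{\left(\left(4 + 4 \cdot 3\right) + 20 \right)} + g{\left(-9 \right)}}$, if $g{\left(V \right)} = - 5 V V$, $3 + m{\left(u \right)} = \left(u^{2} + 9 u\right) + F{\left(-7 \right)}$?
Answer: $3 \sqrt{123} \approx 33.272$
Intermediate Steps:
$F{\left(S \right)} = 15 S$ ($F{\left(S \right)} = 3 \cdot 5 S = 15 S$)
$m{\left(u \right)} = -108 + u^{2} + 9 u$ ($m{\left(u \right)} = -3 + \left(\left(u^{2} + 9 u\right) + 15 \left(-7\right)\right) = -3 - \left(105 - u^{2} - 9 u\right) = -3 + \left(-105 + u^{2} + 9 u\right) = -108 + u^{2} + 9 u$)
$g{\left(V \right)} = - 5 V^{2}$
$\sqrt{m{\left(\left(4 + 4 \cdot 3\right) + 20 \right)} + g{\left(-9 \right)}} = \sqrt{\left(-108 + \left(\left(4 + 4 \cdot 3\right) + 20\right)^{2} + 9 \left(\left(4 + 4 \cdot 3\right) + 20\right)\right) - 5 \left(-9\right)^{2}} = \sqrt{\left(-108 + \left(\left(4 + 12\right) + 20\right)^{2} + 9 \left(\left(4 + 12\right) + 20\right)\right) - 405} = \sqrt{\left(-108 + \left(16 + 20\right)^{2} + 9 \left(16 + 20\right)\right) - 405} = \sqrt{\left(-108 + 36^{2} + 9 \cdot 36\right) - 405} = \sqrt{\left(-108 + 1296 + 324\right) - 405} = \sqrt{1512 - 405} = \sqrt{1107} = 3 \sqrt{123}$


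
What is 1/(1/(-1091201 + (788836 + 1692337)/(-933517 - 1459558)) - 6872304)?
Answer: -2611328314248/17945842019322180467 ≈ -1.4551e-7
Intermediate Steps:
1/(1/(-1091201 + (788836 + 1692337)/(-933517 - 1459558)) - 6872304) = 1/(1/(-1091201 + 2481173/(-2393075)) - 6872304) = 1/(1/(-1091201 + 2481173*(-1/2393075)) - 6872304) = 1/(1/(-1091201 - 2481173/2393075) - 6872304) = 1/(1/(-2611328314248/2393075) - 6872304) = 1/(-2393075/2611328314248 - 6872304) = 1/(-17945842019322180467/2611328314248) = -2611328314248/17945842019322180467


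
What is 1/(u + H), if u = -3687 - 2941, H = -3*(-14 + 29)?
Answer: -1/6673 ≈ -0.00014986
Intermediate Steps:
H = -45 (H = -3*15 = -45)
u = -6628
1/(u + H) = 1/(-6628 - 45) = 1/(-6673) = -1/6673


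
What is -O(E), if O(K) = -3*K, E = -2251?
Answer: -6753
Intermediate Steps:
-O(E) = -(-3)*(-2251) = -1*6753 = -6753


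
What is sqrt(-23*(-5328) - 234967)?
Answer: I*sqrt(112423) ≈ 335.3*I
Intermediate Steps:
sqrt(-23*(-5328) - 234967) = sqrt(122544 - 234967) = sqrt(-112423) = I*sqrt(112423)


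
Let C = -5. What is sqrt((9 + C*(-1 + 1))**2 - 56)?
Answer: 5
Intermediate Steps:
sqrt((9 + C*(-1 + 1))**2 - 56) = sqrt((9 - 5*(-1 + 1))**2 - 56) = sqrt((9 - 5*0)**2 - 56) = sqrt((9 + 0)**2 - 56) = sqrt(9**2 - 56) = sqrt(81 - 56) = sqrt(25) = 5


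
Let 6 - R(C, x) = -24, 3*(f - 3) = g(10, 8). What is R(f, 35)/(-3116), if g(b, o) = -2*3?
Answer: -15/1558 ≈ -0.0096277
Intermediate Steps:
g(b, o) = -6
f = 1 (f = 3 + (⅓)*(-6) = 3 - 2 = 1)
R(C, x) = 30 (R(C, x) = 6 - 1*(-24) = 6 + 24 = 30)
R(f, 35)/(-3116) = 30/(-3116) = 30*(-1/3116) = -15/1558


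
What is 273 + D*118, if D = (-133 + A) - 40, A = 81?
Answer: -10583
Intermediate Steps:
D = -92 (D = (-133 + 81) - 40 = -52 - 40 = -92)
273 + D*118 = 273 - 92*118 = 273 - 10856 = -10583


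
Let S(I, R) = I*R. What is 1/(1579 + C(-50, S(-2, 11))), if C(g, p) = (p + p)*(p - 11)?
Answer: 1/3031 ≈ 0.00032992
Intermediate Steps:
C(g, p) = 2*p*(-11 + p) (C(g, p) = (2*p)*(-11 + p) = 2*p*(-11 + p))
1/(1579 + C(-50, S(-2, 11))) = 1/(1579 + 2*(-2*11)*(-11 - 2*11)) = 1/(1579 + 2*(-22)*(-11 - 22)) = 1/(1579 + 2*(-22)*(-33)) = 1/(1579 + 1452) = 1/3031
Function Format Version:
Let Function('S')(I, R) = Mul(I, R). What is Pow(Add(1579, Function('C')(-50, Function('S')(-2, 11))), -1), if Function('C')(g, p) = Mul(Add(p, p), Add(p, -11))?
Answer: Rational(1, 3031) ≈ 0.00032992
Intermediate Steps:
Function('C')(g, p) = Mul(2, p, Add(-11, p)) (Function('C')(g, p) = Mul(Mul(2, p), Add(-11, p)) = Mul(2, p, Add(-11, p)))
Pow(Add(1579, Function('C')(-50, Function('S')(-2, 11))), -1) = Pow(Add(1579, Mul(2, Mul(-2, 11), Add(-11, Mul(-2, 11)))), -1) = Pow(Add(1579, Mul(2, -22, Add(-11, -22))), -1) = Pow(Add(1579, Mul(2, -22, -33)), -1) = Pow(Add(1579, 1452), -1) = Pow(3031, -1) = Rational(1, 3031)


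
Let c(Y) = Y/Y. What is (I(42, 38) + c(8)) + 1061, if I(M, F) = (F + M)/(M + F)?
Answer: 1063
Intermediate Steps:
c(Y) = 1
I(M, F) = 1 (I(M, F) = (F + M)/(F + M) = 1)
(I(42, 38) + c(8)) + 1061 = (1 + 1) + 1061 = 2 + 1061 = 1063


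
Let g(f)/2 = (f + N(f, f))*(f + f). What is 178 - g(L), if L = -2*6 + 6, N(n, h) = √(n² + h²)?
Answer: 34 + 144*√2 ≈ 237.65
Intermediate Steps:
N(n, h) = √(h² + n²)
L = -6 (L = -12 + 6 = -6)
g(f) = 4*f*(f + √2*√(f²)) (g(f) = 2*((f + √(f² + f²))*(f + f)) = 2*((f + √(2*f²))*(2*f)) = 2*((f + √2*√(f²))*(2*f)) = 2*(2*f*(f + √2*√(f²))) = 4*f*(f + √2*√(f²)))
178 - g(L) = 178 - 4*(-6)*(-6 + √2*√((-6)²)) = 178 - 4*(-6)*(-6 + √2*√36) = 178 - 4*(-6)*(-6 + √2*6) = 178 - 4*(-6)*(-6 + 6*√2) = 178 - (144 - 144*√2) = 178 + (-144 + 144*√2) = 34 + 144*√2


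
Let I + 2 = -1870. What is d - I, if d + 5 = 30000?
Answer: 31867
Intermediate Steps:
I = -1872 (I = -2 - 1870 = -1872)
d = 29995 (d = -5 + 30000 = 29995)
d - I = 29995 - 1*(-1872) = 29995 + 1872 = 31867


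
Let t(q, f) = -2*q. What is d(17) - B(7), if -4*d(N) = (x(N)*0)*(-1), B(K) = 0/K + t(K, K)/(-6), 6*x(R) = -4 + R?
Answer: -7/3 ≈ -2.3333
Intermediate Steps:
x(R) = -2/3 + R/6 (x(R) = (-4 + R)/6 = -2/3 + R/6)
B(K) = K/3 (B(K) = 0/K - 2*K/(-6) = 0 - 2*K*(-1/6) = 0 + K/3 = K/3)
d(N) = 0 (d(N) = -(-2/3 + N/6)*0*(-1)/4 = -0*(-1) = -1/4*0 = 0)
d(17) - B(7) = 0 - 7/3 = -7/3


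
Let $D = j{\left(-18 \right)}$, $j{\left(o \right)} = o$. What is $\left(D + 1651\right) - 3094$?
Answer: $-1461$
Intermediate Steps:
$D = -18$
$\left(D + 1651\right) - 3094 = \left(-18 + 1651\right) - 3094 = 1633 - 3094 = -1461$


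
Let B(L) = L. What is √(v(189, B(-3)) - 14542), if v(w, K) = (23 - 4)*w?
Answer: I*√10951 ≈ 104.65*I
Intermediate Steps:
v(w, K) = 19*w
√(v(189, B(-3)) - 14542) = √(19*189 - 14542) = √(3591 - 14542) = √(-10951) = I*√10951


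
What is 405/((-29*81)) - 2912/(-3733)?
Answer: 65783/108257 ≈ 0.60766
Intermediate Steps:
405/((-29*81)) - 2912/(-3733) = 405/(-2349) - 2912*(-1/3733) = 405*(-1/2349) + 2912/3733 = -5/29 + 2912/3733 = 65783/108257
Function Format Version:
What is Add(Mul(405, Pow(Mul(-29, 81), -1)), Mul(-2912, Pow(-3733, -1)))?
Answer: Rational(65783, 108257) ≈ 0.60766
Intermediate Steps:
Add(Mul(405, Pow(Mul(-29, 81), -1)), Mul(-2912, Pow(-3733, -1))) = Add(Mul(405, Pow(-2349, -1)), Mul(-2912, Rational(-1, 3733))) = Add(Mul(405, Rational(-1, 2349)), Rational(2912, 3733)) = Add(Rational(-5, 29), Rational(2912, 3733)) = Rational(65783, 108257)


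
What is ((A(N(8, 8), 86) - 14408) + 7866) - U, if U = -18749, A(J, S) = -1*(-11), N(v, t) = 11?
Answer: 12218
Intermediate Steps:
A(J, S) = 11
((A(N(8, 8), 86) - 14408) + 7866) - U = ((11 - 14408) + 7866) - 1*(-18749) = (-14397 + 7866) + 18749 = -6531 + 18749 = 12218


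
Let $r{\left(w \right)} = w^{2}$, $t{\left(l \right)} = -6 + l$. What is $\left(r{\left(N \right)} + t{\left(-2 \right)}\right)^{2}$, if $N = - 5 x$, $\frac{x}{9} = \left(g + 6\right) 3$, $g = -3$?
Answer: $26901576289$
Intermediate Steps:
$x = 81$ ($x = 9 \left(-3 + 6\right) 3 = 9 \cdot 3 \cdot 3 = 9 \cdot 9 = 81$)
$N = -405$ ($N = \left(-5\right) 81 = -405$)
$\left(r{\left(N \right)} + t{\left(-2 \right)}\right)^{2} = \left(\left(-405\right)^{2} - 8\right)^{2} = \left(164025 - 8\right)^{2} = 164017^{2} = 26901576289$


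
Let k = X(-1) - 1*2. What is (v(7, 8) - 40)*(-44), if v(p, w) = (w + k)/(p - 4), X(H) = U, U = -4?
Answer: 5192/3 ≈ 1730.7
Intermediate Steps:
X(H) = -4
k = -6 (k = -4 - 1*2 = -4 - 2 = -6)
v(p, w) = (-6 + w)/(-4 + p) (v(p, w) = (w - 6)/(p - 4) = (-6 + w)/(-4 + p))
(v(7, 8) - 40)*(-44) = ((-6 + 8)/(-4 + 7) - 40)*(-44) = (2/3 - 40)*(-44) = ((⅓)*2 - 40)*(-44) = (⅔ - 40)*(-44) = -118/3*(-44) = 5192/3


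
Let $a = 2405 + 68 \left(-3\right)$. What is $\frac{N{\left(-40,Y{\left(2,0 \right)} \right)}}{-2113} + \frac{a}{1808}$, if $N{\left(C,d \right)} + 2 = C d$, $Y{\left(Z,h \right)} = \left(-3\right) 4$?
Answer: $\frac{3786489}{3820304} \approx 0.99115$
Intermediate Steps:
$Y{\left(Z,h \right)} = -12$
$N{\left(C,d \right)} = -2 + C d$
$a = 2201$ ($a = 2405 - 204 = 2201$)
$\frac{N{\left(-40,Y{\left(2,0 \right)} \right)}}{-2113} + \frac{a}{1808} = \frac{-2 - -480}{-2113} + \frac{2201}{1808} = \left(-2 + 480\right) \left(- \frac{1}{2113}\right) + 2201 \cdot \frac{1}{1808} = 478 \left(- \frac{1}{2113}\right) + \frac{2201}{1808} = - \frac{478}{2113} + \frac{2201}{1808} = \frac{3786489}{3820304}$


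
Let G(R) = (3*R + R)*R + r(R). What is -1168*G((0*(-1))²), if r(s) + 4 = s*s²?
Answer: 4672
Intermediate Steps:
r(s) = -4 + s³ (r(s) = -4 + s*s² = -4 + s³)
G(R) = -4 + R³ + 4*R² (G(R) = (3*R + R)*R + (-4 + R³) = (4*R)*R + (-4 + R³) = 4*R² + (-4 + R³) = -4 + R³ + 4*R²)
-1168*G((0*(-1))²) = -1168*(-4 + ((0*(-1))²)³ + 4*((0*(-1))²)²) = -1168*(-4 + (0²)³ + 4*(0²)²) = -1168*(-4 + 0³ + 4*0²) = -1168*(-4 + 0 + 4*0) = -1168*(-4 + 0 + 0) = -1168*(-4) = 4672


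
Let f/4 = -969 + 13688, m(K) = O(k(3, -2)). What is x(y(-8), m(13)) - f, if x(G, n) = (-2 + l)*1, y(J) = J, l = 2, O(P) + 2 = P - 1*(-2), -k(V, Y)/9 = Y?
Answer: -50876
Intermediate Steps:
k(V, Y) = -9*Y
O(P) = P (O(P) = -2 + (P - 1*(-2)) = -2 + (P + 2) = -2 + (2 + P) = P)
m(K) = 18 (m(K) = -9*(-2) = 18)
x(G, n) = 0 (x(G, n) = (-2 + 2)*1 = 0*1 = 0)
f = 50876 (f = 4*(-969 + 13688) = 4*12719 = 50876)
x(y(-8), m(13)) - f = 0 - 1*50876 = 0 - 50876 = -50876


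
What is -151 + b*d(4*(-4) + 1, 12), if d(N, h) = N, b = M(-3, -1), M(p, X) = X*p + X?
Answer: -181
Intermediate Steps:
M(p, X) = X + X*p
b = 2 (b = -(1 - 3) = -1*(-2) = 2)
-151 + b*d(4*(-4) + 1, 12) = -151 + 2*(4*(-4) + 1) = -151 + 2*(-16 + 1) = -151 + 2*(-15) = -151 - 30 = -181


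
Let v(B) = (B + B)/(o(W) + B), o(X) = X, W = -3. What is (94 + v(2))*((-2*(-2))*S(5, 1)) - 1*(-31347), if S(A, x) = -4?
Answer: 29907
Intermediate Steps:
v(B) = 2*B/(-3 + B) (v(B) = (B + B)/(-3 + B) = (2*B)/(-3 + B) = 2*B/(-3 + B))
(94 + v(2))*((-2*(-2))*S(5, 1)) - 1*(-31347) = (94 + 2*2/(-3 + 2))*(-2*(-2)*(-4)) - 1*(-31347) = (94 + 2*2/(-1))*(4*(-4)) + 31347 = (94 + 2*2*(-1))*(-16) + 31347 = (94 - 4)*(-16) + 31347 = 90*(-16) + 31347 = -1440 + 31347 = 29907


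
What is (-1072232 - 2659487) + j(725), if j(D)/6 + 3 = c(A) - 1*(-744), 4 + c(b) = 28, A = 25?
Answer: -3727129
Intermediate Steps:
c(b) = 24 (c(b) = -4 + 28 = 24)
j(D) = 4590 (j(D) = -18 + 6*(24 - 1*(-744)) = -18 + 6*(24 + 744) = -18 + 6*768 = -18 + 4608 = 4590)
(-1072232 - 2659487) + j(725) = (-1072232 - 2659487) + 4590 = -3731719 + 4590 = -3727129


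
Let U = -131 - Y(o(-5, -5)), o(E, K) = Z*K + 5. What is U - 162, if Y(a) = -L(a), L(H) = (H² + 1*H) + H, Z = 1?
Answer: -293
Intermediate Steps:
L(H) = H² + 2*H (L(H) = (H² + H) + H = (H + H²) + H = H² + 2*H)
o(E, K) = 5 + K (o(E, K) = 1*K + 5 = K + 5 = 5 + K)
Y(a) = -a*(2 + a)
U = -131 (U = -131 - (-1)*(5 - 5)*(2 + (5 - 5)) = -131 - (-1)*0*(2 + 0) = -131 - (-1)*0*2 = -131 - 1*0 = -131 + 0 = -131)
U - 162 = -131 - 162 = -293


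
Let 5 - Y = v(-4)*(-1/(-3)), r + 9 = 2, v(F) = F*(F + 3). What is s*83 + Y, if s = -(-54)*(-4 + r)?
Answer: -147895/3 ≈ -49298.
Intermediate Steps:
v(F) = F*(3 + F)
r = -7 (r = -9 + 2 = -7)
s = -594 (s = -(-54)*(-4 - 7) = -(-54)*(-11) = -27*22 = -594)
Y = 11/3 (Y = 5 - (-4*(3 - 4))*(-1/(-3)) = 5 - (-4*(-1))*(-1*(-⅓)) = 5 - 4/3 = 11/3 ≈ 3.6667)
s*83 + Y = -594*83 + 11/3 = -49302 + 11/3 = -147895/3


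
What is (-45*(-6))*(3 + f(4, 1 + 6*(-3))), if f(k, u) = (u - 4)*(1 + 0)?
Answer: -4860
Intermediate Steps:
f(k, u) = -4 + u (f(k, u) = (-4 + u)*1 = -4 + u)
(-45*(-6))*(3 + f(4, 1 + 6*(-3))) = (-45*(-6))*(3 + (-4 + (1 + 6*(-3)))) = (-45*(-6))*(3 + (-4 + (1 - 18))) = 270*(3 + (-4 - 17)) = 270*(3 - 21) = 270*(-18) = -4860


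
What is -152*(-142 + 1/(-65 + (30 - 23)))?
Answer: 626012/29 ≈ 21587.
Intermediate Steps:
-152*(-142 + 1/(-65 + (30 - 23))) = -152*(-142 + 1/(-65 + 7)) = -152*(-142 + 1/(-58)) = -152*(-142 - 1/58) = -152*(-8237/58) = 626012/29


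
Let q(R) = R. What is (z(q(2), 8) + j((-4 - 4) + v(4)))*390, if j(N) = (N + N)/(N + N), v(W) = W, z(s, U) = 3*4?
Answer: 5070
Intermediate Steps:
z(s, U) = 12
j(N) = 1 (j(N) = (2*N)/((2*N)) = (2*N)*(1/(2*N)) = 1)
(z(q(2), 8) + j((-4 - 4) + v(4)))*390 = (12 + 1)*390 = 13*390 = 5070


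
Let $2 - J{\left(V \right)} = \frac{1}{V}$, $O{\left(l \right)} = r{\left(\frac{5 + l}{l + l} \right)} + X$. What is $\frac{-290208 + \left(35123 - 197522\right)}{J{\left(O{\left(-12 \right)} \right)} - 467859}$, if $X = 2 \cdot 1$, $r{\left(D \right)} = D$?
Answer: $\frac{24893385}{25732159} \approx 0.9674$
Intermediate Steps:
$X = 2$
$O{\left(l \right)} = 2 + \frac{5 + l}{2 l}$ ($O{\left(l \right)} = \frac{5 + l}{l + l} + 2 = \frac{5 + l}{2 l} + 2 = 2 + \frac{5 + l}{2 l}$)
$J{\left(V \right)} = 2 - \frac{1}{V}$
$\frac{-290208 + \left(35123 - 197522\right)}{J{\left(O{\left(-12 \right)} \right)} - 467859} = \frac{-290208 + \left(35123 - 197522\right)}{\left(2 - \frac{1}{\frac{5}{2} \frac{1}{-12} \left(1 - 12\right)}\right) - 467859} = \frac{-290208 + \left(35123 - 197522\right)}{\left(2 - \frac{1}{\frac{5}{2} \left(- \frac{1}{12}\right) \left(-11\right)}\right) - 467859} = \frac{-290208 - 162399}{\left(2 - \frac{1}{\frac{55}{24}}\right) - 467859} = - \frac{452607}{\left(2 - \frac{24}{55}\right) - 467859} = - \frac{452607}{\frac{86}{55} - 467859} = - \frac{452607}{- \frac{25732159}{55}} = \left(-452607\right) \left(- \frac{55}{25732159}\right) = \frac{24893385}{25732159}$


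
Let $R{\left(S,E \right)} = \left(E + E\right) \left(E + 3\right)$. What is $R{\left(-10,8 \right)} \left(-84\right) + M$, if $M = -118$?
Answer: $-14902$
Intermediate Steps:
$R{\left(S,E \right)} = 2 E \left(3 + E\right)$
$R{\left(-10,8 \right)} \left(-84\right) + M = 2 \cdot 8 \left(3 + 8\right) \left(-84\right) - 118 = 2 \cdot 8 \cdot 11 \left(-84\right) - 118 = 176 \left(-84\right) - 118 = -14784 - 118 = -14902$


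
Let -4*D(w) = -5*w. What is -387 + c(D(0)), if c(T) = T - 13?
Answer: -400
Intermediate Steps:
D(w) = 5*w/4 (D(w) = -(-5)*w/4 = 5*w/4)
c(T) = -13 + T
-387 + c(D(0)) = -387 + (-13 + (5/4)*0) = -387 + (-13 + 0) = -387 - 13 = -400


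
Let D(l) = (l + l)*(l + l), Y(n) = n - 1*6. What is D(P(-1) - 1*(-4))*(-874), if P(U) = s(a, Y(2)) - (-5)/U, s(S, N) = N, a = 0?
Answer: -87400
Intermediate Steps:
Y(n) = -6 + n (Y(n) = n - 6 = -6 + n)
P(U) = -4 + 5/U (P(U) = (-6 + 2) - (-5)/U = -4 + 5/U)
D(l) = 4*l² (D(l) = (2*l)*(2*l) = 4*l²)
D(P(-1) - 1*(-4))*(-874) = (4*((-4 + 5/(-1)) - 1*(-4))²)*(-874) = (4*((-4 + 5*(-1)) + 4)²)*(-874) = (4*((-4 - 5) + 4)²)*(-874) = (4*(-9 + 4)²)*(-874) = (4*(-5)²)*(-874) = (4*25)*(-874) = 100*(-874) = -87400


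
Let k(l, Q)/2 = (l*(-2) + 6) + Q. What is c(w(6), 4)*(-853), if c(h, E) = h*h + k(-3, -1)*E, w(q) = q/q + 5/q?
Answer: -2805517/36 ≈ -77931.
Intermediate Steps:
k(l, Q) = 12 - 4*l + 2*Q (k(l, Q) = 2*((l*(-2) + 6) + Q) = 2*((-2*l + 6) + Q) = 2*((6 - 2*l) + Q) = 2*(6 + Q - 2*l) = 12 - 4*l + 2*Q)
w(q) = 1 + 5/q
c(h, E) = h² + 22*E (c(h, E) = h*h + (12 - 4*(-3) + 2*(-1))*E = h² + (12 + 12 - 2)*E = h² + 22*E)
c(w(6), 4)*(-853) = (((5 + 6)/6)² + 22*4)*(-853) = (((⅙)*11)² + 88)*(-853) = ((11/6)² + 88)*(-853) = (121/36 + 88)*(-853) = (3289/36)*(-853) = -2805517/36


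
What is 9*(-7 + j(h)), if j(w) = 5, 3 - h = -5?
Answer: -18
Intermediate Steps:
h = 8 (h = 3 - 1*(-5) = 3 + 5 = 8)
9*(-7 + j(h)) = 9*(-7 + 5) = 9*(-2) = -18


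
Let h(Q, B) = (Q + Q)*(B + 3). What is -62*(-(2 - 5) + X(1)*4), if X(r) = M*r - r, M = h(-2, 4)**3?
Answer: 5444158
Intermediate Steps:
h(Q, B) = 2*Q*(3 + B) (h(Q, B) = (2*Q)*(3 + B) = 2*Q*(3 + B))
M = -21952 (M = (2*(-2)*(3 + 4))**3 = (2*(-2)*7)**3 = (-28)**3 = -21952)
X(r) = -21953*r (X(r) = -21952*r - r = -21953*r)
-62*(-(2 - 5) + X(1)*4) = -62*(-(2 - 5) - 21953*1*4) = -62*(-1*(-3) - 21953*4) = -62*(3 - 87812) = -62*(-87809) = 5444158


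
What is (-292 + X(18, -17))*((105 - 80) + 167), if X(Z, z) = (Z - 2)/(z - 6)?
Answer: -1292544/23 ≈ -56198.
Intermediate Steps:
X(Z, z) = (-2 + Z)/(-6 + z)
(-292 + X(18, -17))*((105 - 80) + 167) = (-292 + (-2 + 18)/(-6 - 17))*((105 - 80) + 167) = (-292 + 16/(-23))*(25 + 167) = (-292 - 1/23*16)*192 = (-292 - 16/23)*192 = -6732/23*192 = -1292544/23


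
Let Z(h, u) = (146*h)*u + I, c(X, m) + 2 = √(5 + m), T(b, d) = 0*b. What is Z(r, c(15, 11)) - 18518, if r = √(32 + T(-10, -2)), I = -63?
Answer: -18581 + 1168*√2 ≈ -16929.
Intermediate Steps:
T(b, d) = 0
c(X, m) = -2 + √(5 + m)
r = 4*√2 (r = √(32 + 0) = √32 = 4*√2 ≈ 5.6569)
Z(h, u) = -63 + 146*h*u (Z(h, u) = (146*h)*u - 63 = 146*h*u - 63 = -63 + 146*h*u)
Z(r, c(15, 11)) - 18518 = (-63 + 146*(4*√2)*(-2 + √(5 + 11))) - 18518 = (-63 + 146*(4*√2)*(-2 + √16)) - 18518 = (-63 + 146*(4*√2)*(-2 + 4)) - 18518 = (-63 + 146*(4*√2)*2) - 18518 = (-63 + 1168*√2) - 18518 = -18581 + 1168*√2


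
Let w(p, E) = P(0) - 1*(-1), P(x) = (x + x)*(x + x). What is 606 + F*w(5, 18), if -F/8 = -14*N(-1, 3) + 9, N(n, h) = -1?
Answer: 422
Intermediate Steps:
P(x) = 4*x² (P(x) = (2*x)*(2*x) = 4*x²)
w(p, E) = 1 (w(p, E) = 4*0² - 1*(-1) = 4*0 + 1 = 0 + 1 = 1)
F = -184 (F = -8*(-14*(-1) + 9) = -8*(14 + 9) = -8*23 = -184)
606 + F*w(5, 18) = 606 - 184*1 = 606 - 184 = 422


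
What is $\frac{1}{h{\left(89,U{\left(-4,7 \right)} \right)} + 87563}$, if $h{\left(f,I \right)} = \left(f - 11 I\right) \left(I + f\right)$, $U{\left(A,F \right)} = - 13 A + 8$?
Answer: $\frac{1}{2484} \approx 0.00040258$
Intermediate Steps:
$U{\left(A,F \right)} = 8 - 13 A$
$h{\left(f,I \right)} = \left(I + f\right) \left(f - 11 I\right)$
$\frac{1}{h{\left(89,U{\left(-4,7 \right)} \right)} + 87563} = \frac{1}{\left(89^{2} - 11 \left(8 - -52\right)^{2} - 10 \left(8 - -52\right) 89\right) + 87563} = \frac{1}{\left(7921 - 11 \left(8 + 52\right)^{2} - 10 \left(8 + 52\right) 89\right) + 87563} = \frac{1}{\left(7921 - 11 \cdot 60^{2} - 600 \cdot 89\right) + 87563} = \frac{1}{\left(7921 - 39600 - 53400\right) + 87563} = \frac{1}{-85079 + 87563} = \frac{1}{2484}$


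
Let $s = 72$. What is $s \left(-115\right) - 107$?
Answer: $-8387$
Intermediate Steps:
$s \left(-115\right) - 107 = 72 \left(-115\right) - 107 = -8280 - 107 = -8387$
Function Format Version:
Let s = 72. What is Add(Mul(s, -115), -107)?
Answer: -8387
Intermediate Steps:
Add(Mul(s, -115), -107) = Add(Mul(72, -115), -107) = Add(-8280, -107) = -8387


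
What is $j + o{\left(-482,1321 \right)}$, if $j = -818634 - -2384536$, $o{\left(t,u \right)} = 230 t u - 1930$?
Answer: $-144882088$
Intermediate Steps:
$o{\left(t,u \right)} = -1930 + 230 t u$ ($o{\left(t,u \right)} = 230 t u - 1930 = -1930 + 230 t u$)
$j = 1565902$ ($j = -818634 + 2384536 = 1565902$)
$j + o{\left(-482,1321 \right)} = 1565902 + \left(-1930 + 230 \left(-482\right) 1321\right) = 1565902 - 146447990 = -144882088$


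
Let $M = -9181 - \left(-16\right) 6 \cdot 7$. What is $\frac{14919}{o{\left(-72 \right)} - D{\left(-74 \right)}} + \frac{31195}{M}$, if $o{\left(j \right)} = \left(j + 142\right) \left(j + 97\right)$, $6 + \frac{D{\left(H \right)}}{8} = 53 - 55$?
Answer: $\frac{70358041}{15435326} \approx 4.5583$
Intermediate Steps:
$D{\left(H \right)} = -64$ ($D{\left(H \right)} = -48 + 8 \left(53 - 55\right) = -48 + 8 \left(-2\right) = -48 - 16 = -64$)
$M = -8509$ ($M = -9181 - \left(-96\right) 7 = -9181 - -672 = -9181 + 672 = -8509$)
$o{\left(j \right)} = \left(97 + j\right) \left(142 + j\right)$ ($o{\left(j \right)} = \left(142 + j\right) \left(97 + j\right) = \left(97 + j\right) \left(142 + j\right)$)
$\frac{14919}{o{\left(-72 \right)} - D{\left(-74 \right)}} + \frac{31195}{M} = \frac{14919}{\left(13774 + \left(-72\right)^{2} + 239 \left(-72\right)\right) - -64} + \frac{31195}{-8509} = \frac{14919}{\left(13774 + 5184 - 17208\right) + 64} + 31195 \left(- \frac{1}{8509}\right) = \frac{14919}{1750 + 64} - \frac{31195}{8509} = \frac{14919}{1814} - \frac{31195}{8509} = \frac{70358041}{15435326}$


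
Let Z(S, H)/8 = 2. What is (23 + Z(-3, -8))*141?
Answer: 5499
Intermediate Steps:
Z(S, H) = 16 (Z(S, H) = 8*2 = 16)
(23 + Z(-3, -8))*141 = (23 + 16)*141 = 39*141 = 5499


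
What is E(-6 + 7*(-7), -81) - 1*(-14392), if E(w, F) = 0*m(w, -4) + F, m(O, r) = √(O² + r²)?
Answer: 14311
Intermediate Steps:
E(w, F) = F (E(w, F) = 0*√(w² + (-4)²) + F = 0*√(w² + 16) + F = 0*√(16 + w²) + F = 0 + F = F)
E(-6 + 7*(-7), -81) - 1*(-14392) = -81 - 1*(-14392) = -81 + 14392 = 14311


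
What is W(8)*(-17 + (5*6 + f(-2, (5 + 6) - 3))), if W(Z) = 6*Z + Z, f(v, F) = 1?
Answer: 784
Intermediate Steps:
W(Z) = 7*Z
W(8)*(-17 + (5*6 + f(-2, (5 + 6) - 3))) = (7*8)*(-17 + (5*6 + 1)) = 56*(-17 + (30 + 1)) = 56*(-17 + 31) = 56*14 = 784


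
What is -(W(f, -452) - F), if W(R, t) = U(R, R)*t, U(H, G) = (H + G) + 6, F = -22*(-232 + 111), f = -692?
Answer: -620194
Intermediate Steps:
F = 2662 (F = -22*(-121) = 2662)
U(H, G) = 6 + G + H (U(H, G) = (G + H) + 6 = 6 + G + H)
W(R, t) = t*(6 + 2*R) (W(R, t) = (6 + R + R)*t = (6 + 2*R)*t = t*(6 + 2*R))
-(W(f, -452) - F) = -(2*(-452)*(3 - 692) - 1*2662) = -(2*(-452)*(-689) - 2662) = -(622856 - 2662) = -1*620194 = -620194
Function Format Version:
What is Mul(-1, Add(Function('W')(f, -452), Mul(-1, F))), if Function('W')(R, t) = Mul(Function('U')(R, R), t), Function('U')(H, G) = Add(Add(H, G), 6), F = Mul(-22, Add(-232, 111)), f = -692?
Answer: -620194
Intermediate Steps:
F = 2662 (F = Mul(-22, -121) = 2662)
Function('U')(H, G) = Add(6, G, H) (Function('U')(H, G) = Add(Add(G, H), 6) = Add(6, G, H))
Function('W')(R, t) = Mul(t, Add(6, Mul(2, R))) (Function('W')(R, t) = Mul(Add(6, R, R), t) = Mul(Add(6, Mul(2, R)), t) = Mul(t, Add(6, Mul(2, R))))
Mul(-1, Add(Function('W')(f, -452), Mul(-1, F))) = Mul(-1, Add(Mul(2, -452, Add(3, -692)), Mul(-1, 2662))) = Mul(-1, Add(Mul(2, -452, -689), -2662)) = Mul(-1, Add(622856, -2662)) = Mul(-1, 620194) = -620194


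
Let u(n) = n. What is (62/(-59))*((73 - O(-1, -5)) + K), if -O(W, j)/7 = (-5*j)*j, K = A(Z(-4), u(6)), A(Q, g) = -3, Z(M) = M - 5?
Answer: 49910/59 ≈ 845.93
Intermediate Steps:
Z(M) = -5 + M
K = -3
O(W, j) = 35*j² (O(W, j) = -7*(-5*j)*j = -(-35)*j² = 35*j²)
(62/(-59))*((73 - O(-1, -5)) + K) = (62/(-59))*((73 - 35*(-5)²) - 3) = (62*(-1/59))*((73 - 35*25) - 3) = -62*((73 - 1*875) - 3)/59 = -62*((73 - 875) - 3)/59 = -62*(-802 - 3)/59 = -62/59*(-805) = 49910/59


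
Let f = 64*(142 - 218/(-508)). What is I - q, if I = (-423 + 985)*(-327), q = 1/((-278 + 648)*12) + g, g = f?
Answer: -108766511407/563880 ≈ -1.9289e+5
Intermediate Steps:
f = 1157664/127 (f = 64*(142 - 218*(-1/508)) = 64*(142 + 109/254) = 64*(36177/254) = 1157664/127 ≈ 9115.5)
g = 1157664/127 ≈ 9115.5
q = 5140028287/563880 (q = 1/((-278 + 648)*12) + 1157664/127 = 1/(370*12) + 1157664/127 = 1/4440 + 1157664/127 = 5140028287/563880 ≈ 9115.5)
I = -183774 (I = 562*(-327) = -183774)
I - q = -183774 - 1*5140028287/563880 = -183774 - 5140028287/563880 = -108766511407/563880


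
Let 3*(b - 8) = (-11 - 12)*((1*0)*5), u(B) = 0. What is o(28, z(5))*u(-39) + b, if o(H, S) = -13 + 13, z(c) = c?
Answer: 8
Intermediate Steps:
b = 8 (b = 8 + ((-11 - 12)*((1*0)*5))/3 = 8 + (-0*5)/3 = 8 + (-23*0)/3 = 8 + (⅓)*0 = 8 + 0 = 8)
o(H, S) = 0
o(28, z(5))*u(-39) + b = 0*0 + 8 = 0 + 8 = 8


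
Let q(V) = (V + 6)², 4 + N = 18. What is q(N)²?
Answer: 160000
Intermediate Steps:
N = 14 (N = -4 + 18 = 14)
q(V) = (6 + V)²
q(N)² = ((6 + 14)²)² = (20²)² = 400² = 160000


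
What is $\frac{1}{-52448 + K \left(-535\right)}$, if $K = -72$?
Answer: $- \frac{1}{13928} \approx -7.1798 \cdot 10^{-5}$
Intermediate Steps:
$\frac{1}{-52448 + K \left(-535\right)} = \frac{1}{-52448 - -38520} = \frac{1}{-52448 + 38520} = \frac{1}{-13928} = - \frac{1}{13928}$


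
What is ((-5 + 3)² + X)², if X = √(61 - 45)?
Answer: 64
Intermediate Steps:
X = 4 (X = √16 = 4)
((-5 + 3)² + X)² = ((-5 + 3)² + 4)² = ((-2)² + 4)² = (4 + 4)² = 8² = 64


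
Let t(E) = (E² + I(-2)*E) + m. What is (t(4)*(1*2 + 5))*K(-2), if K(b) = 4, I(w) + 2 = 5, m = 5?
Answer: 924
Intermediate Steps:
I(w) = 3 (I(w) = -2 + 5 = 3)
t(E) = 5 + E² + 3*E (t(E) = (E² + 3*E) + 5 = 5 + E² + 3*E)
(t(4)*(1*2 + 5))*K(-2) = ((5 + 4² + 3*4)*(1*2 + 5))*4 = ((5 + 16 + 12)*(2 + 5))*4 = (33*7)*4 = 231*4 = 924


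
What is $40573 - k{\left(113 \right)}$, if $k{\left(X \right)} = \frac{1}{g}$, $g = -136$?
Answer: $\frac{5517929}{136} \approx 40573.0$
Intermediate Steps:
$k{\left(X \right)} = - \frac{1}{136}$ ($k{\left(X \right)} = \frac{1}{-136} = - \frac{1}{136}$)
$40573 - k{\left(113 \right)} = 40573 - - \frac{1}{136} = 40573 + \frac{1}{136} = \frac{5517929}{136}$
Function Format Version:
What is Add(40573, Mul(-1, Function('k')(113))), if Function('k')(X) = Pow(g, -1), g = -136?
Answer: Rational(5517929, 136) ≈ 40573.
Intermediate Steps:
Function('k')(X) = Rational(-1, 136) (Function('k')(X) = Pow(-136, -1) = Rational(-1, 136))
Add(40573, Mul(-1, Function('k')(113))) = Add(40573, Mul(-1, Rational(-1, 136))) = Add(40573, Rational(1, 136)) = Rational(5517929, 136)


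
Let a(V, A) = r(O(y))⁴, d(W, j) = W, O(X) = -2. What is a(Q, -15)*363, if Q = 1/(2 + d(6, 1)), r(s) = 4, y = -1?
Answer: 92928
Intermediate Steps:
Q = ⅛ (Q = 1/(2 + 6) = 1/8 = ⅛ ≈ 0.12500)
a(V, A) = 256 (a(V, A) = 4⁴ = 256)
a(Q, -15)*363 = 256*363 = 92928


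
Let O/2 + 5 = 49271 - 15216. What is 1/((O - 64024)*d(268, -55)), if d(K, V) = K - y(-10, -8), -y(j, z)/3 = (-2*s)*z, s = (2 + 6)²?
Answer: 1/13613840 ≈ 7.3455e-8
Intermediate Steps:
O = 68100 (O = -10 + 2*(49271 - 15216) = -10 + 2*34055 = -10 + 68110 = 68100)
s = 64 (s = 8² = 64)
y(j, z) = 384*z (y(j, z) = -3*(-2*64)*z = -(-384)*z = 384*z)
d(K, V) = 3072 + K (d(K, V) = K - 384*(-8) = K - 1*(-3072) = K + 3072 = 3072 + K)
1/((O - 64024)*d(268, -55)) = 1/((68100 - 64024)*(3072 + 268)) = 1/(4076*3340) = (1/4076)*(1/3340) = 1/13613840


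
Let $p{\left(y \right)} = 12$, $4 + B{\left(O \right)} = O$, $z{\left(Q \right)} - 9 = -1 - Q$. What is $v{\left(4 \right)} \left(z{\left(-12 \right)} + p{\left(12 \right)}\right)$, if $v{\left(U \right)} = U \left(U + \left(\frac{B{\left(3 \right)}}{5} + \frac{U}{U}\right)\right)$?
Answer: $\frac{3072}{5} \approx 614.4$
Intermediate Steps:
$z{\left(Q \right)} = 8 - Q$ ($z{\left(Q \right)} = 9 - \left(1 + Q\right) = 8 - Q$)
$B{\left(O \right)} = -4 + O$
$v{\left(U \right)} = U \left(\frac{4}{5} + U\right)$ ($v{\left(U \right)} = U \left(U + \left(\frac{-4 + 3}{5} + \frac{U}{U}\right)\right) = U \left(U + \left(\left(-1\right) \frac{1}{5} + 1\right)\right) = U \left(U + \left(- \frac{1}{5} + 1\right)\right) = U \left(U + \frac{4}{5}\right) = U \left(\frac{4}{5} + U\right)$)
$v{\left(4 \right)} \left(z{\left(-12 \right)} + p{\left(12 \right)}\right) = \frac{1}{5} \cdot 4 \left(4 + 5 \cdot 4\right) \left(\left(8 - -12\right) + 12\right) = \frac{1}{5} \cdot 4 \left(4 + 20\right) \left(\left(8 + 12\right) + 12\right) = \frac{1}{5} \cdot 4 \cdot 24 \left(20 + 12\right) = \frac{96}{5} \cdot 32 = \frac{3072}{5}$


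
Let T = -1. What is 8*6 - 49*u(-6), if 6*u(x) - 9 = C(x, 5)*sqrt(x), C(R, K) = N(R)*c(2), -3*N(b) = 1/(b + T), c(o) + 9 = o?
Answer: -51/2 + 49*I*sqrt(6)/18 ≈ -25.5 + 6.6681*I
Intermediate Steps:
c(o) = -9 + o
N(b) = -1/(3*(-1 + b)) (N(b) = -1/(3*(b - 1)) = -1/(3*(-1 + b)))
C(R, K) = 7/(-3 + 3*R) (C(R, K) = (-1/(-3 + 3*R))*(-9 + 2) = -1/(-3 + 3*R)*(-7) = 7/(-3 + 3*R))
u(x) = 3/2 + 7*sqrt(x)/(18*(-1 + x)) (u(x) = 3/2 + ((7/(3*(-1 + x)))*sqrt(x))/6 = 3/2 + (7*sqrt(x)/(3*(-1 + x)))/6 = 3/2 + 7*sqrt(x)/(18*(-1 + x)))
8*6 - 49*u(-6) = 8*6 - 49*(-27 + 7*sqrt(-6) + 27*(-6))/(18*(-1 - 6)) = 48 - 49*(-27 + 7*(I*sqrt(6)) - 162)/(18*(-7)) = 48 - 49*(-1)*(-27 + 7*I*sqrt(6) - 162)/(18*7) = 48 - 49*(-1)*(-189 + 7*I*sqrt(6))/(18*7) = 48 - 49*(3/2 - I*sqrt(6)/18) = 48 + (-147/2 + 49*I*sqrt(6)/18) = -51/2 + 49*I*sqrt(6)/18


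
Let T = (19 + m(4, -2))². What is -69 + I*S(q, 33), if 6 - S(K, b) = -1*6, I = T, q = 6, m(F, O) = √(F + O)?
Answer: 4287 + 456*√2 ≈ 4931.9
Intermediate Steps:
T = (19 + √2)² (T = (19 + √(4 - 2))² = (19 + √2)² ≈ 416.74)
I = (19 + √2)² ≈ 416.74
S(K, b) = 12 (S(K, b) = 6 - (-1)*6 = 6 - 1*(-6) = 6 + 6 = 12)
-69 + I*S(q, 33) = -69 + (19 + √2)²*12 = -69 + 12*(19 + √2)²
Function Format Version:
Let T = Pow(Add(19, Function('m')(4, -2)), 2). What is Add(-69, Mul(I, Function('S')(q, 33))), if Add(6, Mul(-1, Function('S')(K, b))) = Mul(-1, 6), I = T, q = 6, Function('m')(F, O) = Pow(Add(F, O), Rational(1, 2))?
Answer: Add(4287, Mul(456, Pow(2, Rational(1, 2)))) ≈ 4931.9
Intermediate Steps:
T = Pow(Add(19, Pow(2, Rational(1, 2))), 2) (T = Pow(Add(19, Pow(Add(4, -2), Rational(1, 2))), 2) = Pow(Add(19, Pow(2, Rational(1, 2))), 2) ≈ 416.74)
I = Pow(Add(19, Pow(2, Rational(1, 2))), 2) ≈ 416.74
Function('S')(K, b) = 12 (Function('S')(K, b) = Add(6, Mul(-1, Mul(-1, 6))) = Add(6, Mul(-1, -6)) = Add(6, 6) = 12)
Add(-69, Mul(I, Function('S')(q, 33))) = Add(-69, Mul(Pow(Add(19, Pow(2, Rational(1, 2))), 2), 12)) = Add(-69, Mul(12, Pow(Add(19, Pow(2, Rational(1, 2))), 2)))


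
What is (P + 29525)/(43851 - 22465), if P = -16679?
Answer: 6423/10693 ≈ 0.60067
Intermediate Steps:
(P + 29525)/(43851 - 22465) = (-16679 + 29525)/(43851 - 22465) = 12846/21386 = 12846*(1/21386) = 6423/10693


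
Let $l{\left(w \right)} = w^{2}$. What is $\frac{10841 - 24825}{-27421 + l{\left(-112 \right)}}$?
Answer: $\frac{736}{783} \approx 0.93997$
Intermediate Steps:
$\frac{10841 - 24825}{-27421 + l{\left(-112 \right)}} = \frac{10841 - 24825}{-27421 + \left(-112\right)^{2}} = - \frac{13984}{-27421 + 12544} = - \frac{13984}{-14877} = \left(-13984\right) \left(- \frac{1}{14877}\right) = \frac{736}{783}$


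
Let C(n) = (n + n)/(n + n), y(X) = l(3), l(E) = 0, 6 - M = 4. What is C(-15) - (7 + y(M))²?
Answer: -48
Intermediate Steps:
M = 2 (M = 6 - 1*4 = 6 - 4 = 2)
y(X) = 0
C(n) = 1 (C(n) = (2*n)/((2*n)) = (2*n)*(1/(2*n)) = 1)
C(-15) - (7 + y(M))² = 1 - (7 + 0)² = 1 - 1*7² = 1 - 1*49 = 1 - 49 = -48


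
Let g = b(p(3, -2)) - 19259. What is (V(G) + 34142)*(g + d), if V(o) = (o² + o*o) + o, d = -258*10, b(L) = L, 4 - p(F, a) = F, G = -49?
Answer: -849389010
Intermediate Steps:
p(F, a) = 4 - F
d = -2580
g = -19258 (g = (4 - 1*3) - 19259 = (4 - 3) - 19259 = 1 - 19259 = -19258)
V(o) = o + 2*o² (V(o) = (o² + o²) + o = 2*o² + o = o + 2*o²)
(V(G) + 34142)*(g + d) = (-49*(1 + 2*(-49)) + 34142)*(-19258 - 2580) = (-49*(1 - 98) + 34142)*(-21838) = (-49*(-97) + 34142)*(-21838) = (4753 + 34142)*(-21838) = 38895*(-21838) = -849389010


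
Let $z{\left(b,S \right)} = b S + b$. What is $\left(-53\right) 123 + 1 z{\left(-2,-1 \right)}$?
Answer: $-6519$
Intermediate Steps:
$z{\left(b,S \right)} = b + S b$ ($z{\left(b,S \right)} = S b + b = b + S b$)
$\left(-53\right) 123 + 1 z{\left(-2,-1 \right)} = \left(-53\right) 123 + 1 \left(- 2 \left(1 - 1\right)\right) = -6519 + 1 \left(\left(-2\right) 0\right) = -6519 + 1 \cdot 0 = -6519 + 0 = -6519$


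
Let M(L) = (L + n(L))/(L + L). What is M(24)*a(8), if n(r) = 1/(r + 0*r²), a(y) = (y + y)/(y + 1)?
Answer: 577/648 ≈ 0.89043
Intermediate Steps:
a(y) = 2*y/(1 + y) (a(y) = (2*y)/(1 + y) = 2*y/(1 + y))
n(r) = 1/r (n(r) = 1/(r + 0) = 1/r)
M(L) = (L + 1/L)/(2*L) (M(L) = (L + 1/L)/(L + L) = (L + 1/L)/((2*L)) = (L + 1/L)*(1/(2*L)) = (L + 1/L)/(2*L))
M(24)*a(8) = ((½)*(1 + 24²)/24²)*(2*8/(1 + 8)) = ((½)*(1/576)*(1 + 576))*(2*8/9) = ((½)*(1/576)*577)*(2*8*(⅑)) = (577/1152)*(16/9) = 577/648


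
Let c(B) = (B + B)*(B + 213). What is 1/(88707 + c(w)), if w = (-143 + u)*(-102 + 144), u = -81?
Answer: 1/173101827 ≈ 5.7769e-9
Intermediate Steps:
w = -9408 (w = (-143 - 81)*(-102 + 144) = -224*42 = -9408)
c(B) = 2*B*(213 + B) (c(B) = (2*B)*(213 + B) = 2*B*(213 + B))
1/(88707 + c(w)) = 1/(88707 + 2*(-9408)*(213 - 9408)) = 1/(88707 + 2*(-9408)*(-9195)) = 1/(88707 + 173013120) = 1/173101827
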